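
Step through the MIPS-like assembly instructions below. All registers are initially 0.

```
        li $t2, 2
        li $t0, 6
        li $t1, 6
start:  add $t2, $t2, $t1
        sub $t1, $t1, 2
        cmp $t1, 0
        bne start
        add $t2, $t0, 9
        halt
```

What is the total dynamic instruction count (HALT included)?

17

$t2=2
$t0=6
$t1=6
$t2=2+6=8
$t1=6-2=4
cmp $t1, 0  (cmp 4,0)
bne start: taken
$t2=8+4=12
$t1=4-2=2
cmp $t1, 0  (cmp 2,0)
bne start: taken
$t2=12+2=14
$t1=2-2=0
cmp $t1, 0  (cmp 0,0)
bne start: not taken
$t2=6+9=15
halt.
Total executed instructions: 17.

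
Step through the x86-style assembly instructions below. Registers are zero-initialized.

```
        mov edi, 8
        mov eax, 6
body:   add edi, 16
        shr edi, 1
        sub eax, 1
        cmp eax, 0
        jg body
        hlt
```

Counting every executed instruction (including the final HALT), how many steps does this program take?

33

mov edi, 8 → edi=8
mov eax, 6 → eax=6
add edi, 16 → edi=8+16=24
shr edi, 1 → edi=24>>1=12
sub eax, 1 → eax=6-1=5
cmp eax, 0  (cmp 5,0)
jg body: taken
add edi, 16 → edi=12+16=28
shr edi, 1 → edi=28>>1=14
sub eax, 1 → eax=5-1=4
cmp eax, 0  (cmp 4,0)
jg body: taken
add edi, 16 → edi=14+16=30
shr edi, 1 → edi=30>>1=15
sub eax, 1 → eax=4-1=3
cmp eax, 0  (cmp 3,0)
jg body: taken
add edi, 16 → edi=15+16=31
shr edi, 1 → edi=31>>1=15
sub eax, 1 → eax=3-1=2
cmp eax, 0  (cmp 2,0)
jg body: taken
add edi, 16 → edi=15+16=31
shr edi, 1 → edi=31>>1=15
sub eax, 1 → eax=2-1=1
cmp eax, 0  (cmp 1,0)
jg body: taken
add edi, 16 → edi=15+16=31
shr edi, 1 → edi=31>>1=15
sub eax, 1 → eax=1-1=0
cmp eax, 0  (cmp 0,0)
jg body: not taken
halt.
Total executed instructions: 33.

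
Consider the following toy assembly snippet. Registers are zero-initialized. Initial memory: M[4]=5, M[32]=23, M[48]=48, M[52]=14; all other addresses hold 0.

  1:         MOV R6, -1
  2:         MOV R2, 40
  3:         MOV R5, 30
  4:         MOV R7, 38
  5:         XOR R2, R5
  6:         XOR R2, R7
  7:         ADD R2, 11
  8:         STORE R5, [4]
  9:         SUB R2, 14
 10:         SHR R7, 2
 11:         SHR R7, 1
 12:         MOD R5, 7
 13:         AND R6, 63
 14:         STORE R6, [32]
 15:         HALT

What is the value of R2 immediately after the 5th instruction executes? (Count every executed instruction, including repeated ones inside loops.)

54

MOV R6, -1 → R6=-1
MOV R2, 40 → R2=40
MOV R5, 30 → R5=30
MOV R7, 38 → R7=38
XOR R2, R5 → R2=40^30=54
After step 5: R2 = 54.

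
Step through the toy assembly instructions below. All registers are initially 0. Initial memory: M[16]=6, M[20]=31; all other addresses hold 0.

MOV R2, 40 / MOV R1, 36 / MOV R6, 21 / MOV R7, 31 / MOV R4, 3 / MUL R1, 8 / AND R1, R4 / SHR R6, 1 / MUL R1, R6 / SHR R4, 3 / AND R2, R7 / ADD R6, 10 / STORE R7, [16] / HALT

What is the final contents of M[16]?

31

MOV R2, 40 → R2=40
MOV R1, 36 → R1=36
MOV R6, 21 → R6=21
MOV R7, 31 → R7=31
MOV R4, 3 → R4=3
MUL R1, 8 → R1=36*8=288
AND R1, R4 → R1=288&3=0
SHR R6, 1 → R6=21>>1=10
MUL R1, R6 → R1=0*10=0
SHR R4, 3 → R4=3>>3=0
AND R2, R7 → R2=40&31=8
ADD R6, 10 → R6=10+10=20
STORE R7, [16] → M[16]=31
halt.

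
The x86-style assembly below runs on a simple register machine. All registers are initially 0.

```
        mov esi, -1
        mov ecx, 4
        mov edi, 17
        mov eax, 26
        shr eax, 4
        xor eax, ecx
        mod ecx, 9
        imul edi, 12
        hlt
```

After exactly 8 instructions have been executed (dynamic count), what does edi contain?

204

mov esi, -1 → esi=-1
mov ecx, 4 → ecx=4
mov edi, 17 → edi=17
mov eax, 26 → eax=26
shr eax, 4 → eax=26>>4=1
xor eax, ecx → eax=1^4=5
mod ecx, 9 → ecx=4%9=4
imul edi, 12 → edi=17*12=204
After step 8: edi = 204.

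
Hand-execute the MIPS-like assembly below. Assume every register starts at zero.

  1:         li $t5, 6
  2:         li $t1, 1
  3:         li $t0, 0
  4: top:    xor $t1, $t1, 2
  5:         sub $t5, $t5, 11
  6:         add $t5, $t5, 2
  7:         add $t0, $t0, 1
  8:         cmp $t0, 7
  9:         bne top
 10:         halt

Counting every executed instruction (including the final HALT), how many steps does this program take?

46

after li $t5, 6: $t5=6
after li $t1, 1: $t1=1
after li $t0, 0: $t0=0
after xor $t1, $t1, 2: $t1=1^2=3
after sub $t5, $t5, 11: $t5=6-11=-5
after add $t5, $t5, 2: $t5=(-5)+2=-3
after add $t0, $t0, 1: $t0=0+1=1
cmp $t0, 7  (cmp 1,7)
bne top: taken
after xor $t1, $t1, 2: $t1=3^2=1
after sub $t5, $t5, 11: $t5=(-3)-11=-14
after add $t5, $t5, 2: $t5=(-14)+2=-12
after add $t0, $t0, 1: $t0=1+1=2
cmp $t0, 7  (cmp 2,7)
bne top: taken
after xor $t1, $t1, 2: $t1=1^2=3
after sub $t5, $t5, 11: $t5=(-12)-11=-23
after add $t5, $t5, 2: $t5=(-23)+2=-21
after add $t0, $t0, 1: $t0=2+1=3
cmp $t0, 7  (cmp 3,7)
bne top: taken
after xor $t1, $t1, 2: $t1=3^2=1
after sub $t5, $t5, 11: $t5=(-21)-11=-32
after add $t5, $t5, 2: $t5=(-32)+2=-30
after add $t0, $t0, 1: $t0=3+1=4
cmp $t0, 7  (cmp 4,7)
bne top: taken
after xor $t1, $t1, 2: $t1=1^2=3
after sub $t5, $t5, 11: $t5=(-30)-11=-41
after add $t5, $t5, 2: $t5=(-41)+2=-39
after add $t0, $t0, 1: $t0=4+1=5
cmp $t0, 7  (cmp 5,7)
bne top: taken
after xor $t1, $t1, 2: $t1=3^2=1
after sub $t5, $t5, 11: $t5=(-39)-11=-50
after add $t5, $t5, 2: $t5=(-50)+2=-48
after add $t0, $t0, 1: $t0=5+1=6
cmp $t0, 7  (cmp 6,7)
bne top: taken
after xor $t1, $t1, 2: $t1=1^2=3
after sub $t5, $t5, 11: $t5=(-48)-11=-59
after add $t5, $t5, 2: $t5=(-59)+2=-57
after add $t0, $t0, 1: $t0=6+1=7
cmp $t0, 7  (cmp 7,7)
bne top: not taken
halt.
Total executed instructions: 46.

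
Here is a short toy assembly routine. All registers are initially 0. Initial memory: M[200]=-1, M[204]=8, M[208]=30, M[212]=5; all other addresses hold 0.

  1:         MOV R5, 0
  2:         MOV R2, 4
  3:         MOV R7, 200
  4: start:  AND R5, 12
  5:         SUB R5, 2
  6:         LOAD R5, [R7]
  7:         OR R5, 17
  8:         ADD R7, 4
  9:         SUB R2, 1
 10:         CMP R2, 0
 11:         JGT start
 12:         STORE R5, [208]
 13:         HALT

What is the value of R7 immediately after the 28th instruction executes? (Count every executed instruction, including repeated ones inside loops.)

MOV R5, 0 → R5=0
MOV R2, 4 → R2=4
MOV R7, 200 → R7=200
AND R5, 12 → R5=0&12=0
SUB R5, 2 → R5=0-2=-2
LOAD R5, [R7] → R5=M[200]=-1
OR R5, 17 → R5=(-1)|17=-1
ADD R7, 4 → R7=200+4=204
SUB R2, 1 → R2=4-1=3
CMP R2, 0  (cmp 3,0)
JGT start: taken
AND R5, 12 → R5=(-1)&12=12
SUB R5, 2 → R5=12-2=10
LOAD R5, [R7] → R5=M[204]=8
OR R5, 17 → R5=8|17=25
ADD R7, 4 → R7=204+4=208
SUB R2, 1 → R2=3-1=2
CMP R2, 0  (cmp 2,0)
JGT start: taken
AND R5, 12 → R5=25&12=8
SUB R5, 2 → R5=8-2=6
LOAD R5, [R7] → R5=M[208]=30
OR R5, 17 → R5=30|17=31
ADD R7, 4 → R7=208+4=212
SUB R2, 1 → R2=2-1=1
CMP R2, 0  (cmp 1,0)
JGT start: taken
AND R5, 12 → R5=31&12=12
After step 28: R7 = 212.

212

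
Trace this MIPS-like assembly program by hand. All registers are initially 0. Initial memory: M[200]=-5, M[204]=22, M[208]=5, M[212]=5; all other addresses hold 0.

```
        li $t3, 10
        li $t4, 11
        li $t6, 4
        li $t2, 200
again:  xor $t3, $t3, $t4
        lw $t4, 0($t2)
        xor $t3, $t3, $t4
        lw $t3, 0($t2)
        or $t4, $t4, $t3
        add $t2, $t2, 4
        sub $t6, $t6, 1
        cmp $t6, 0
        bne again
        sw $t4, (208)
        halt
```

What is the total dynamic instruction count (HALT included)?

42

$t3=10
$t4=11
$t6=4
$t2=200
$t3=10^11=1
$t4=M[200]=-5
$t3=1^(-5)=-6
$t3=M[200]=-5
$t4=(-5)|(-5)=-5
$t2=200+4=204
$t6=4-1=3
cmp $t6, 0  (cmp 3,0)
bne again: taken
$t3=(-5)^(-5)=0
$t4=M[204]=22
$t3=0^22=22
$t3=M[204]=22
$t4=22|22=22
$t2=204+4=208
$t6=3-1=2
cmp $t6, 0  (cmp 2,0)
bne again: taken
$t3=22^22=0
$t4=M[208]=5
$t3=0^5=5
$t3=M[208]=5
$t4=5|5=5
$t2=208+4=212
$t6=2-1=1
cmp $t6, 0  (cmp 1,0)
bne again: taken
$t3=5^5=0
$t4=M[212]=5
$t3=0^5=5
$t3=M[212]=5
$t4=5|5=5
$t2=212+4=216
$t6=1-1=0
cmp $t6, 0  (cmp 0,0)
bne again: not taken
sw $t4, (208) → M[208]=5
halt.
Total executed instructions: 42.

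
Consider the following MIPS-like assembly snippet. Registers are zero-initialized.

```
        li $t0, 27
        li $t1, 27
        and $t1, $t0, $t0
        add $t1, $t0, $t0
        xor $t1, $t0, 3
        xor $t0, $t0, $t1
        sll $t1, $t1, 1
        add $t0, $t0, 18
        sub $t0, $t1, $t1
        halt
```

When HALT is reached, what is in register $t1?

48

$t0=27
$t1=27
$t1=27&27=27
$t1=27+27=54
$t1=27^3=24
$t0=27^24=3
$t1=24<<1=48
$t0=3+18=21
$t0=48-48=0
halt.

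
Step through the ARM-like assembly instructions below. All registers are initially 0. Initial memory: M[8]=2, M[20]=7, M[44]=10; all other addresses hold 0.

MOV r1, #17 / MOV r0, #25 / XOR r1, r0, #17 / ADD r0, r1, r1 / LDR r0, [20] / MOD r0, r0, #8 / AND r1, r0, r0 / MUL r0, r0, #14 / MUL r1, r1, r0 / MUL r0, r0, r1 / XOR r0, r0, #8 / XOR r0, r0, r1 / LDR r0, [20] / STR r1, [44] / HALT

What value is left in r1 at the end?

686

r1=17
r0=25
r1=25^17=8
r0=8+8=16
r0=M[20]=7
r0=7%8=7
r1=7&7=7
r0=7*14=98
r1=7*98=686
r0=98*686=67228
r0=67228^8=67220
r0=67220^686=66618
r0=M[20]=7
STR r1, [44] → M[44]=686
halt.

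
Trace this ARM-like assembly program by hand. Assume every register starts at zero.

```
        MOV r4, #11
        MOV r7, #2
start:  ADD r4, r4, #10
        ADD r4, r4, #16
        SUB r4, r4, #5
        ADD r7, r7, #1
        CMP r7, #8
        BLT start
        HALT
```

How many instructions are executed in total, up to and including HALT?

r4=11
r7=2
r4=11+10=21
r4=21+16=37
r4=37-5=32
r7=2+1=3
CMP r7, #8  (cmp 3,8)
BLT start: taken
r4=32+10=42
r4=42+16=58
r4=58-5=53
r7=3+1=4
CMP r7, #8  (cmp 4,8)
BLT start: taken
r4=53+10=63
r4=63+16=79
r4=79-5=74
r7=4+1=5
CMP r7, #8  (cmp 5,8)
BLT start: taken
r4=74+10=84
r4=84+16=100
r4=100-5=95
r7=5+1=6
CMP r7, #8  (cmp 6,8)
BLT start: taken
r4=95+10=105
r4=105+16=121
r4=121-5=116
r7=6+1=7
CMP r7, #8  (cmp 7,8)
BLT start: taken
r4=116+10=126
r4=126+16=142
r4=142-5=137
r7=7+1=8
CMP r7, #8  (cmp 8,8)
BLT start: not taken
halt.
Total executed instructions: 39.

39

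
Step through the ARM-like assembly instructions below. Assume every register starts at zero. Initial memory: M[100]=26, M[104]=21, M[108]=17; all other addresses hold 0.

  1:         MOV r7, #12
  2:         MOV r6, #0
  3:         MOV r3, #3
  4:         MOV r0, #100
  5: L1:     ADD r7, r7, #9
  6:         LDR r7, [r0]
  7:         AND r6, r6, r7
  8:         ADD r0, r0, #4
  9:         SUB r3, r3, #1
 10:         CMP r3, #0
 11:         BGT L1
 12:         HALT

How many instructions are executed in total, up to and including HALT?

26

after MOV r7, #12: r7=12
after MOV r6, #0: r6=0
after MOV r3, #3: r3=3
after MOV r0, #100: r0=100
after ADD r7, r7, #9: r7=12+9=21
after LDR r7, [r0]: r7=M[100]=26
after AND r6, r6, r7: r6=0&26=0
after ADD r0, r0, #4: r0=100+4=104
after SUB r3, r3, #1: r3=3-1=2
CMP r3, #0  (cmp 2,0)
BGT L1: taken
after ADD r7, r7, #9: r7=26+9=35
after LDR r7, [r0]: r7=M[104]=21
after AND r6, r6, r7: r6=0&21=0
after ADD r0, r0, #4: r0=104+4=108
after SUB r3, r3, #1: r3=2-1=1
CMP r3, #0  (cmp 1,0)
BGT L1: taken
after ADD r7, r7, #9: r7=21+9=30
after LDR r7, [r0]: r7=M[108]=17
after AND r6, r6, r7: r6=0&17=0
after ADD r0, r0, #4: r0=108+4=112
after SUB r3, r3, #1: r3=1-1=0
CMP r3, #0  (cmp 0,0)
BGT L1: not taken
halt.
Total executed instructions: 26.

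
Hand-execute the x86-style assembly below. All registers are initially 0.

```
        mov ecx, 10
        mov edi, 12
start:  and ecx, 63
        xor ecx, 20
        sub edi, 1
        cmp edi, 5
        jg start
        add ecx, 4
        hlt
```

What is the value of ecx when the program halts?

ecx=10
edi=12
ecx=10&63=10
ecx=10^20=30
edi=12-1=11
cmp edi, 5  (cmp 11,5)
jg start: taken
ecx=30&63=30
ecx=30^20=10
edi=11-1=10
cmp edi, 5  (cmp 10,5)
jg start: taken
ecx=10&63=10
ecx=10^20=30
edi=10-1=9
cmp edi, 5  (cmp 9,5)
jg start: taken
ecx=30&63=30
ecx=30^20=10
edi=9-1=8
cmp edi, 5  (cmp 8,5)
jg start: taken
ecx=10&63=10
ecx=10^20=30
edi=8-1=7
cmp edi, 5  (cmp 7,5)
jg start: taken
ecx=30&63=30
ecx=30^20=10
edi=7-1=6
cmp edi, 5  (cmp 6,5)
jg start: taken
ecx=10&63=10
ecx=10^20=30
edi=6-1=5
cmp edi, 5  (cmp 5,5)
jg start: not taken
ecx=30+4=34
halt.

34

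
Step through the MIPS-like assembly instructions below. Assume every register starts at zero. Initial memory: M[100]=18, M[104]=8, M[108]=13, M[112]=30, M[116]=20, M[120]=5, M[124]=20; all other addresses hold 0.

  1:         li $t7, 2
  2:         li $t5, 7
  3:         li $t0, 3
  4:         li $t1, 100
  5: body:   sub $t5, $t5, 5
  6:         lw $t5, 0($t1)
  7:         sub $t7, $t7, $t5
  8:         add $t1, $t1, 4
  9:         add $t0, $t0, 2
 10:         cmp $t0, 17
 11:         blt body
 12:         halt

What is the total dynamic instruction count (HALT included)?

li $t7, 2 → $t7=2
li $t5, 7 → $t5=7
li $t0, 3 → $t0=3
li $t1, 100 → $t1=100
sub $t5, $t5, 5 → $t5=7-5=2
lw $t5, 0($t1) → $t5=M[100]=18
sub $t7, $t7, $t5 → $t7=2-18=-16
add $t1, $t1, 4 → $t1=100+4=104
add $t0, $t0, 2 → $t0=3+2=5
cmp $t0, 17  (cmp 5,17)
blt body: taken
sub $t5, $t5, 5 → $t5=18-5=13
lw $t5, 0($t1) → $t5=M[104]=8
sub $t7, $t7, $t5 → $t7=(-16)-8=-24
add $t1, $t1, 4 → $t1=104+4=108
add $t0, $t0, 2 → $t0=5+2=7
cmp $t0, 17  (cmp 7,17)
blt body: taken
sub $t5, $t5, 5 → $t5=8-5=3
lw $t5, 0($t1) → $t5=M[108]=13
sub $t7, $t7, $t5 → $t7=(-24)-13=-37
add $t1, $t1, 4 → $t1=108+4=112
add $t0, $t0, 2 → $t0=7+2=9
cmp $t0, 17  (cmp 9,17)
blt body: taken
sub $t5, $t5, 5 → $t5=13-5=8
lw $t5, 0($t1) → $t5=M[112]=30
sub $t7, $t7, $t5 → $t7=(-37)-30=-67
add $t1, $t1, 4 → $t1=112+4=116
add $t0, $t0, 2 → $t0=9+2=11
cmp $t0, 17  (cmp 11,17)
blt body: taken
sub $t5, $t5, 5 → $t5=30-5=25
lw $t5, 0($t1) → $t5=M[116]=20
sub $t7, $t7, $t5 → $t7=(-67)-20=-87
add $t1, $t1, 4 → $t1=116+4=120
add $t0, $t0, 2 → $t0=11+2=13
cmp $t0, 17  (cmp 13,17)
blt body: taken
sub $t5, $t5, 5 → $t5=20-5=15
lw $t5, 0($t1) → $t5=M[120]=5
sub $t7, $t7, $t5 → $t7=(-87)-5=-92
add $t1, $t1, 4 → $t1=120+4=124
add $t0, $t0, 2 → $t0=13+2=15
cmp $t0, 17  (cmp 15,17)
blt body: taken
sub $t5, $t5, 5 → $t5=5-5=0
lw $t5, 0($t1) → $t5=M[124]=20
sub $t7, $t7, $t5 → $t7=(-92)-20=-112
add $t1, $t1, 4 → $t1=124+4=128
add $t0, $t0, 2 → $t0=15+2=17
cmp $t0, 17  (cmp 17,17)
blt body: not taken
halt.
Total executed instructions: 54.

54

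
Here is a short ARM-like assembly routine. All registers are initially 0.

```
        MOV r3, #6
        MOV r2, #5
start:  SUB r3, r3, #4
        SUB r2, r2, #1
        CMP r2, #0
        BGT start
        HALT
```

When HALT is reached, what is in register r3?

after MOV r3, #6: r3=6
after MOV r2, #5: r2=5
after SUB r3, r3, #4: r3=6-4=2
after SUB r2, r2, #1: r2=5-1=4
CMP r2, #0  (cmp 4,0)
BGT start: taken
after SUB r3, r3, #4: r3=2-4=-2
after SUB r2, r2, #1: r2=4-1=3
CMP r2, #0  (cmp 3,0)
BGT start: taken
after SUB r3, r3, #4: r3=(-2)-4=-6
after SUB r2, r2, #1: r2=3-1=2
CMP r2, #0  (cmp 2,0)
BGT start: taken
after SUB r3, r3, #4: r3=(-6)-4=-10
after SUB r2, r2, #1: r2=2-1=1
CMP r2, #0  (cmp 1,0)
BGT start: taken
after SUB r3, r3, #4: r3=(-10)-4=-14
after SUB r2, r2, #1: r2=1-1=0
CMP r2, #0  (cmp 0,0)
BGT start: not taken
halt.

-14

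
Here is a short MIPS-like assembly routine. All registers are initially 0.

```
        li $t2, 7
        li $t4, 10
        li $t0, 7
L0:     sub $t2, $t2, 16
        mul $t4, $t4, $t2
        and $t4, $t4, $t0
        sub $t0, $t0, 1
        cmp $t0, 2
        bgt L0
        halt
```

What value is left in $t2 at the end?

$t2=7
$t4=10
$t0=7
$t2=7-16=-9
$t4=10*(-9)=-90
$t4=(-90)&7=6
$t0=7-1=6
cmp $t0, 2  (cmp 6,2)
bgt L0: taken
$t2=(-9)-16=-25
$t4=6*(-25)=-150
$t4=(-150)&6=2
$t0=6-1=5
cmp $t0, 2  (cmp 5,2)
bgt L0: taken
$t2=(-25)-16=-41
$t4=2*(-41)=-82
$t4=(-82)&5=4
$t0=5-1=4
cmp $t0, 2  (cmp 4,2)
bgt L0: taken
$t2=(-41)-16=-57
$t4=4*(-57)=-228
$t4=(-228)&4=4
$t0=4-1=3
cmp $t0, 2  (cmp 3,2)
bgt L0: taken
$t2=(-57)-16=-73
$t4=4*(-73)=-292
$t4=(-292)&3=0
$t0=3-1=2
cmp $t0, 2  (cmp 2,2)
bgt L0: not taken
halt.

-73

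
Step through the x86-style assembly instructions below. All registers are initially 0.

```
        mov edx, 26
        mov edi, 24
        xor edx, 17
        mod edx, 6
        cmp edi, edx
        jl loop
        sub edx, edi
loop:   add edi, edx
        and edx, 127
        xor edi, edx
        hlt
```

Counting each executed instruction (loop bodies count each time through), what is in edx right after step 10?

mov edx, 26 → edx=26
mov edi, 24 → edi=24
xor edx, 17 → edx=26^17=11
mod edx, 6 → edx=11%6=5
cmp edi, edx  (cmp 24,5)
jl loop: not taken
sub edx, edi → edx=5-24=-19
add edi, edx → edi=24+(-19)=5
and edx, 127 → edx=(-19)&127=109
xor edi, edx → edi=5^109=104
After step 10: edx = 109.

109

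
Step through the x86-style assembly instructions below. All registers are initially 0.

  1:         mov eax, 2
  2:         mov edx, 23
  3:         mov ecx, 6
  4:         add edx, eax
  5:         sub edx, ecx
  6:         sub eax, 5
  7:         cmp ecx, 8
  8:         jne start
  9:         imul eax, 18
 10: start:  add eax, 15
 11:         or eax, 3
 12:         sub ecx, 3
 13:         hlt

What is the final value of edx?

eax=2
edx=23
ecx=6
edx=23+2=25
edx=25-6=19
eax=2-5=-3
cmp ecx, 8  (cmp 6,8)
jne start: taken
eax=(-3)+15=12
eax=12|3=15
ecx=6-3=3
halt.

19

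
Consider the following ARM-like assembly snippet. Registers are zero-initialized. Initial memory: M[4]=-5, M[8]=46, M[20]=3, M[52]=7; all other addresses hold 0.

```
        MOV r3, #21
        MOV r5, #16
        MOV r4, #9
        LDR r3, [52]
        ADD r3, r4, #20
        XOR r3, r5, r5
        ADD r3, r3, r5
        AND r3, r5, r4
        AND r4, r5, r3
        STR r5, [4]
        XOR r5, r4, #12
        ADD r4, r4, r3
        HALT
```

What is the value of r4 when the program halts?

MOV r3, #21 → r3=21
MOV r5, #16 → r5=16
MOV r4, #9 → r4=9
LDR r3, [52] → r3=M[52]=7
ADD r3, r4, #20 → r3=9+20=29
XOR r3, r5, r5 → r3=16^16=0
ADD r3, r3, r5 → r3=0+16=16
AND r3, r5, r4 → r3=16&9=0
AND r4, r5, r3 → r4=16&0=0
STR r5, [4] → M[4]=16
XOR r5, r4, #12 → r5=0^12=12
ADD r4, r4, r3 → r4=0+0=0
halt.

0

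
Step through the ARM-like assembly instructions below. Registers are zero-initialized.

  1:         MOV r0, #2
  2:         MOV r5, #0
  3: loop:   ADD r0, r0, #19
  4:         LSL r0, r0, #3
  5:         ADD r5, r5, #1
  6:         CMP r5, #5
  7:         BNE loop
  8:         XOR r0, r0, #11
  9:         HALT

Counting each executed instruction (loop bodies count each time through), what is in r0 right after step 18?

MOV r0, #2 → r0=2
MOV r5, #0 → r5=0
ADD r0, r0, #19 → r0=2+19=21
LSL r0, r0, #3 → r0=21<<3=168
ADD r5, r5, #1 → r5=0+1=1
CMP r5, #5  (cmp 1,5)
BNE loop: taken
ADD r0, r0, #19 → r0=168+19=187
LSL r0, r0, #3 → r0=187<<3=1496
ADD r5, r5, #1 → r5=1+1=2
CMP r5, #5  (cmp 2,5)
BNE loop: taken
ADD r0, r0, #19 → r0=1496+19=1515
LSL r0, r0, #3 → r0=1515<<3=12120
ADD r5, r5, #1 → r5=2+1=3
CMP r5, #5  (cmp 3,5)
BNE loop: taken
ADD r0, r0, #19 → r0=12120+19=12139
After step 18: r0 = 12139.

12139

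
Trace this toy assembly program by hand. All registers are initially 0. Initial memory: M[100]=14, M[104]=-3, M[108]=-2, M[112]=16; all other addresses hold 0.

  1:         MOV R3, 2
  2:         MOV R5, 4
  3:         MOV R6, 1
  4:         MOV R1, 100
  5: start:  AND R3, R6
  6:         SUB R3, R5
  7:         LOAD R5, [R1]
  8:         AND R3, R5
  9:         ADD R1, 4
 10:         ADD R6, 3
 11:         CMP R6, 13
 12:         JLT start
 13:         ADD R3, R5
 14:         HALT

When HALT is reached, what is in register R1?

MOV R3, 2 → R3=2
MOV R5, 4 → R5=4
MOV R6, 1 → R6=1
MOV R1, 100 → R1=100
AND R3, R6 → R3=2&1=0
SUB R3, R5 → R3=0-4=-4
LOAD R5, [R1] → R5=M[100]=14
AND R3, R5 → R3=(-4)&14=12
ADD R1, 4 → R1=100+4=104
ADD R6, 3 → R6=1+3=4
CMP R6, 13  (cmp 4,13)
JLT start: taken
AND R3, R6 → R3=12&4=4
SUB R3, R5 → R3=4-14=-10
LOAD R5, [R1] → R5=M[104]=-3
AND R3, R5 → R3=(-10)&(-3)=-12
ADD R1, 4 → R1=104+4=108
ADD R6, 3 → R6=4+3=7
CMP R6, 13  (cmp 7,13)
JLT start: taken
AND R3, R6 → R3=(-12)&7=4
SUB R3, R5 → R3=4-(-3)=7
LOAD R5, [R1] → R5=M[108]=-2
AND R3, R5 → R3=7&(-2)=6
ADD R1, 4 → R1=108+4=112
ADD R6, 3 → R6=7+3=10
CMP R6, 13  (cmp 10,13)
JLT start: taken
AND R3, R6 → R3=6&10=2
SUB R3, R5 → R3=2-(-2)=4
LOAD R5, [R1] → R5=M[112]=16
AND R3, R5 → R3=4&16=0
ADD R1, 4 → R1=112+4=116
ADD R6, 3 → R6=10+3=13
CMP R6, 13  (cmp 13,13)
JLT start: not taken
ADD R3, R5 → R3=0+16=16
halt.

116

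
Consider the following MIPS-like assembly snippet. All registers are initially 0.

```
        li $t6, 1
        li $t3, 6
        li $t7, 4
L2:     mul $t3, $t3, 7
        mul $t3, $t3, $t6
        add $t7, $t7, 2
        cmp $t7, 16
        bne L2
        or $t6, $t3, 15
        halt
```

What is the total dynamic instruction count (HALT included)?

after li $t6, 1: $t6=1
after li $t3, 6: $t3=6
after li $t7, 4: $t7=4
after mul $t3, $t3, 7: $t3=6*7=42
after mul $t3, $t3, $t6: $t3=42*1=42
after add $t7, $t7, 2: $t7=4+2=6
cmp $t7, 16  (cmp 6,16)
bne L2: taken
after mul $t3, $t3, 7: $t3=42*7=294
after mul $t3, $t3, $t6: $t3=294*1=294
after add $t7, $t7, 2: $t7=6+2=8
cmp $t7, 16  (cmp 8,16)
bne L2: taken
after mul $t3, $t3, 7: $t3=294*7=2058
after mul $t3, $t3, $t6: $t3=2058*1=2058
after add $t7, $t7, 2: $t7=8+2=10
cmp $t7, 16  (cmp 10,16)
bne L2: taken
after mul $t3, $t3, 7: $t3=2058*7=14406
after mul $t3, $t3, $t6: $t3=14406*1=14406
after add $t7, $t7, 2: $t7=10+2=12
cmp $t7, 16  (cmp 12,16)
bne L2: taken
after mul $t3, $t3, 7: $t3=14406*7=100842
after mul $t3, $t3, $t6: $t3=100842*1=100842
after add $t7, $t7, 2: $t7=12+2=14
cmp $t7, 16  (cmp 14,16)
bne L2: taken
after mul $t3, $t3, 7: $t3=100842*7=705894
after mul $t3, $t3, $t6: $t3=705894*1=705894
after add $t7, $t7, 2: $t7=14+2=16
cmp $t7, 16  (cmp 16,16)
bne L2: not taken
after or $t6, $t3, 15: $t6=705894|15=705903
halt.
Total executed instructions: 35.

35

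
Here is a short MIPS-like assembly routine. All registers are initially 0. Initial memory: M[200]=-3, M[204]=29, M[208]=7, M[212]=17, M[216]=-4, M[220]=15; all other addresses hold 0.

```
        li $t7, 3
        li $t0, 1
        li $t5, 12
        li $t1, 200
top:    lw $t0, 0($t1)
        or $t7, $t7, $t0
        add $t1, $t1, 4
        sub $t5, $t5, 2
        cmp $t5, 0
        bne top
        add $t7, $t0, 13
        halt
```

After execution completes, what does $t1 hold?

li $t7, 3 → $t7=3
li $t0, 1 → $t0=1
li $t5, 12 → $t5=12
li $t1, 200 → $t1=200
lw $t0, 0($t1) → $t0=M[200]=-3
or $t7, $t7, $t0 → $t7=3|(-3)=-1
add $t1, $t1, 4 → $t1=200+4=204
sub $t5, $t5, 2 → $t5=12-2=10
cmp $t5, 0  (cmp 10,0)
bne top: taken
lw $t0, 0($t1) → $t0=M[204]=29
or $t7, $t7, $t0 → $t7=(-1)|29=-1
add $t1, $t1, 4 → $t1=204+4=208
sub $t5, $t5, 2 → $t5=10-2=8
cmp $t5, 0  (cmp 8,0)
bne top: taken
lw $t0, 0($t1) → $t0=M[208]=7
or $t7, $t7, $t0 → $t7=(-1)|7=-1
add $t1, $t1, 4 → $t1=208+4=212
sub $t5, $t5, 2 → $t5=8-2=6
cmp $t5, 0  (cmp 6,0)
bne top: taken
lw $t0, 0($t1) → $t0=M[212]=17
or $t7, $t7, $t0 → $t7=(-1)|17=-1
add $t1, $t1, 4 → $t1=212+4=216
sub $t5, $t5, 2 → $t5=6-2=4
cmp $t5, 0  (cmp 4,0)
bne top: taken
lw $t0, 0($t1) → $t0=M[216]=-4
or $t7, $t7, $t0 → $t7=(-1)|(-4)=-1
add $t1, $t1, 4 → $t1=216+4=220
sub $t5, $t5, 2 → $t5=4-2=2
cmp $t5, 0  (cmp 2,0)
bne top: taken
lw $t0, 0($t1) → $t0=M[220]=15
or $t7, $t7, $t0 → $t7=(-1)|15=-1
add $t1, $t1, 4 → $t1=220+4=224
sub $t5, $t5, 2 → $t5=2-2=0
cmp $t5, 0  (cmp 0,0)
bne top: not taken
add $t7, $t0, 13 → $t7=15+13=28
halt.

224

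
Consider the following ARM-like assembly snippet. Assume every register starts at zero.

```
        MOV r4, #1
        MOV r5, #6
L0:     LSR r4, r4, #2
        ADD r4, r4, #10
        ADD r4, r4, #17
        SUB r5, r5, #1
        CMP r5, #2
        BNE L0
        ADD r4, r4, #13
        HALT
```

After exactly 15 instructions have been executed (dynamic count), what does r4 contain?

MOV r4, #1 → r4=1
MOV r5, #6 → r5=6
LSR r4, r4, #2 → r4=1>>2=0
ADD r4, r4, #10 → r4=0+10=10
ADD r4, r4, #17 → r4=10+17=27
SUB r5, r5, #1 → r5=6-1=5
CMP r5, #2  (cmp 5,2)
BNE L0: taken
LSR r4, r4, #2 → r4=27>>2=6
ADD r4, r4, #10 → r4=6+10=16
ADD r4, r4, #17 → r4=16+17=33
SUB r5, r5, #1 → r5=5-1=4
CMP r5, #2  (cmp 4,2)
BNE L0: taken
LSR r4, r4, #2 → r4=33>>2=8
After step 15: r4 = 8.

8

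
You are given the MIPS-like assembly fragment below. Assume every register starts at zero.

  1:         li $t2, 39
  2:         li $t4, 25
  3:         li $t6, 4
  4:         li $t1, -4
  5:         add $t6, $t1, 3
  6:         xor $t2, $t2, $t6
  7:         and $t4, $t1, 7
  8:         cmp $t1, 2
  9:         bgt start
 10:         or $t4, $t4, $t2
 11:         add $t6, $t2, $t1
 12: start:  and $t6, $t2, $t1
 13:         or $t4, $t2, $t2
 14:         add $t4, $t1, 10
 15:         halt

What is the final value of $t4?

6

li $t2, 39 → $t2=39
li $t4, 25 → $t4=25
li $t6, 4 → $t6=4
li $t1, -4 → $t1=-4
add $t6, $t1, 3 → $t6=(-4)+3=-1
xor $t2, $t2, $t6 → $t2=39^(-1)=-40
and $t4, $t1, 7 → $t4=(-4)&7=4
cmp $t1, 2  (cmp -4,2)
bgt start: not taken
or $t4, $t4, $t2 → $t4=4|(-40)=-36
add $t6, $t2, $t1 → $t6=(-40)+(-4)=-44
and $t6, $t2, $t1 → $t6=(-40)&(-4)=-40
or $t4, $t2, $t2 → $t4=(-40)|(-40)=-40
add $t4, $t1, 10 → $t4=(-4)+10=6
halt.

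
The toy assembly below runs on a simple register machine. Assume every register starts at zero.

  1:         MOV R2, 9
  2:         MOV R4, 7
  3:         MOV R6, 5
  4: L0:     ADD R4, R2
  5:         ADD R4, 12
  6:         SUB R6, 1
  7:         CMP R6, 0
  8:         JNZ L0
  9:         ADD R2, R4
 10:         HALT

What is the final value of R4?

112

after MOV R2, 9: R2=9
after MOV R4, 7: R4=7
after MOV R6, 5: R6=5
after ADD R4, R2: R4=7+9=16
after ADD R4, 12: R4=16+12=28
after SUB R6, 1: R6=5-1=4
CMP R6, 0  (cmp 4,0)
JNZ L0: taken
after ADD R4, R2: R4=28+9=37
after ADD R4, 12: R4=37+12=49
after SUB R6, 1: R6=4-1=3
CMP R6, 0  (cmp 3,0)
JNZ L0: taken
after ADD R4, R2: R4=49+9=58
after ADD R4, 12: R4=58+12=70
after SUB R6, 1: R6=3-1=2
CMP R6, 0  (cmp 2,0)
JNZ L0: taken
after ADD R4, R2: R4=70+9=79
after ADD R4, 12: R4=79+12=91
after SUB R6, 1: R6=2-1=1
CMP R6, 0  (cmp 1,0)
JNZ L0: taken
after ADD R4, R2: R4=91+9=100
after ADD R4, 12: R4=100+12=112
after SUB R6, 1: R6=1-1=0
CMP R6, 0  (cmp 0,0)
JNZ L0: not taken
after ADD R2, R4: R2=9+112=121
halt.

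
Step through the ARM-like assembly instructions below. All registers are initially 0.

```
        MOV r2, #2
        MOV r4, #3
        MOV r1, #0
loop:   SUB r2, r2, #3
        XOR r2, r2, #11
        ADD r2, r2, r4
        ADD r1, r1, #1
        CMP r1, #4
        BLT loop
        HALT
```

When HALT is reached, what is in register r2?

2

after MOV r2, #2: r2=2
after MOV r4, #3: r4=3
after MOV r1, #0: r1=0
after SUB r2, r2, #3: r2=2-3=-1
after XOR r2, r2, #11: r2=(-1)^11=-12
after ADD r2, r2, r4: r2=(-12)+3=-9
after ADD r1, r1, #1: r1=0+1=1
CMP r1, #4  (cmp 1,4)
BLT loop: taken
after SUB r2, r2, #3: r2=(-9)-3=-12
after XOR r2, r2, #11: r2=(-12)^11=-1
after ADD r2, r2, r4: r2=(-1)+3=2
after ADD r1, r1, #1: r1=1+1=2
CMP r1, #4  (cmp 2,4)
BLT loop: taken
after SUB r2, r2, #3: r2=2-3=-1
after XOR r2, r2, #11: r2=(-1)^11=-12
after ADD r2, r2, r4: r2=(-12)+3=-9
after ADD r1, r1, #1: r1=2+1=3
CMP r1, #4  (cmp 3,4)
BLT loop: taken
after SUB r2, r2, #3: r2=(-9)-3=-12
after XOR r2, r2, #11: r2=(-12)^11=-1
after ADD r2, r2, r4: r2=(-1)+3=2
after ADD r1, r1, #1: r1=3+1=4
CMP r1, #4  (cmp 4,4)
BLT loop: not taken
halt.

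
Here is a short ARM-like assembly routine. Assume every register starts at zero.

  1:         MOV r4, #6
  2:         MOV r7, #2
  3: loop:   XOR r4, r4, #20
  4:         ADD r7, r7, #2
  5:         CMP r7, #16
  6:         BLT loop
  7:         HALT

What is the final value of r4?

18

r4=6
r7=2
r4=6^20=18
r7=2+2=4
CMP r7, #16  (cmp 4,16)
BLT loop: taken
r4=18^20=6
r7=4+2=6
CMP r7, #16  (cmp 6,16)
BLT loop: taken
r4=6^20=18
r7=6+2=8
CMP r7, #16  (cmp 8,16)
BLT loop: taken
r4=18^20=6
r7=8+2=10
CMP r7, #16  (cmp 10,16)
BLT loop: taken
r4=6^20=18
r7=10+2=12
CMP r7, #16  (cmp 12,16)
BLT loop: taken
r4=18^20=6
r7=12+2=14
CMP r7, #16  (cmp 14,16)
BLT loop: taken
r4=6^20=18
r7=14+2=16
CMP r7, #16  (cmp 16,16)
BLT loop: not taken
halt.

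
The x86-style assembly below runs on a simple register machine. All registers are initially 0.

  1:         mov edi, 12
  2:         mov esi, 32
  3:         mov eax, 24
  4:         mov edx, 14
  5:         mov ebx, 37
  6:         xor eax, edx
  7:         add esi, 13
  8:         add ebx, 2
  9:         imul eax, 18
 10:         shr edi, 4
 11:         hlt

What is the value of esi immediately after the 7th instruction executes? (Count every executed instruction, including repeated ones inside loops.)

45

edi=12
esi=32
eax=24
edx=14
ebx=37
eax=24^14=22
esi=32+13=45
After step 7: esi = 45.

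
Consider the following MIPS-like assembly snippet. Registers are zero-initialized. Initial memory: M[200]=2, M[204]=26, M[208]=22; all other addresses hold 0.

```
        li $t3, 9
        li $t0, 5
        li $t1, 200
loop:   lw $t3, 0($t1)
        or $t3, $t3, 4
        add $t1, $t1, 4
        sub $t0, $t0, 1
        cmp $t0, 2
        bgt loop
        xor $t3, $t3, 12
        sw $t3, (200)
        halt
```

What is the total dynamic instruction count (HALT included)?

24

$t3=9
$t0=5
$t1=200
$t3=M[200]=2
$t3=2|4=6
$t1=200+4=204
$t0=5-1=4
cmp $t0, 2  (cmp 4,2)
bgt loop: taken
$t3=M[204]=26
$t3=26|4=30
$t1=204+4=208
$t0=4-1=3
cmp $t0, 2  (cmp 3,2)
bgt loop: taken
$t3=M[208]=22
$t3=22|4=22
$t1=208+4=212
$t0=3-1=2
cmp $t0, 2  (cmp 2,2)
bgt loop: not taken
$t3=22^12=26
sw $t3, (200) → M[200]=26
halt.
Total executed instructions: 24.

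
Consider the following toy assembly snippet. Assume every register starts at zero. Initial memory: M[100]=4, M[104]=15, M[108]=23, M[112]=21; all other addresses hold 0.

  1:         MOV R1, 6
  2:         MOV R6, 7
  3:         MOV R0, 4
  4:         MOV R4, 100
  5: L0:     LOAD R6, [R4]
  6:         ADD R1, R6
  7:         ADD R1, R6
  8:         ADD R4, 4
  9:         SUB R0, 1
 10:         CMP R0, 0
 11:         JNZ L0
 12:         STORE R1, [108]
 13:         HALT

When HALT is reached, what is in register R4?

116

after MOV R1, 6: R1=6
after MOV R6, 7: R6=7
after MOV R0, 4: R0=4
after MOV R4, 100: R4=100
after LOAD R6, [R4]: R6=M[100]=4
after ADD R1, R6: R1=6+4=10
after ADD R1, R6: R1=10+4=14
after ADD R4, 4: R4=100+4=104
after SUB R0, 1: R0=4-1=3
CMP R0, 0  (cmp 3,0)
JNZ L0: taken
after LOAD R6, [R4]: R6=M[104]=15
after ADD R1, R6: R1=14+15=29
after ADD R1, R6: R1=29+15=44
after ADD R4, 4: R4=104+4=108
after SUB R0, 1: R0=3-1=2
CMP R0, 0  (cmp 2,0)
JNZ L0: taken
after LOAD R6, [R4]: R6=M[108]=23
after ADD R1, R6: R1=44+23=67
after ADD R1, R6: R1=67+23=90
after ADD R4, 4: R4=108+4=112
after SUB R0, 1: R0=2-1=1
CMP R0, 0  (cmp 1,0)
JNZ L0: taken
after LOAD R6, [R4]: R6=M[112]=21
after ADD R1, R6: R1=90+21=111
after ADD R1, R6: R1=111+21=132
after ADD R4, 4: R4=112+4=116
after SUB R0, 1: R0=1-1=0
CMP R0, 0  (cmp 0,0)
JNZ L0: not taken
STORE R1, [108] → M[108]=132
halt.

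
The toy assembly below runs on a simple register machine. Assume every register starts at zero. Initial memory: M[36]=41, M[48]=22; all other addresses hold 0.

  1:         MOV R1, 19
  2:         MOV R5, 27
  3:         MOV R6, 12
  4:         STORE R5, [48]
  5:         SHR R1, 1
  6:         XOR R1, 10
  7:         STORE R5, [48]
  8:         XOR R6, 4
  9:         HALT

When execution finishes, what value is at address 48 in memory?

27

MOV R1, 19 → R1=19
MOV R5, 27 → R5=27
MOV R6, 12 → R6=12
STORE R5, [48] → M[48]=27
SHR R1, 1 → R1=19>>1=9
XOR R1, 10 → R1=9^10=3
STORE R5, [48] → M[48]=27
XOR R6, 4 → R6=12^4=8
halt.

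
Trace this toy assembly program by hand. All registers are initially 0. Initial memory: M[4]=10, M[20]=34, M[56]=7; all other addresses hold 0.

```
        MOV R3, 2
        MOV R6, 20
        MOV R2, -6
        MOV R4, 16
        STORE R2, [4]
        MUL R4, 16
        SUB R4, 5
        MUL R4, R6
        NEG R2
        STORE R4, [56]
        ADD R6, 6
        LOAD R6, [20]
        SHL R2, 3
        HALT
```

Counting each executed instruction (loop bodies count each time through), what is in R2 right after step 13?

MOV R3, 2 → R3=2
MOV R6, 20 → R6=20
MOV R2, -6 → R2=-6
MOV R4, 16 → R4=16
STORE R2, [4] → M[4]=-6
MUL R4, 16 → R4=16*16=256
SUB R4, 5 → R4=256-5=251
MUL R4, R6 → R4=251*20=5020
NEG R2 → R2=-(-6)=6
STORE R4, [56] → M[56]=5020
ADD R6, 6 → R6=20+6=26
LOAD R6, [20] → R6=M[20]=34
SHL R2, 3 → R2=6<<3=48
After step 13: R2 = 48.

48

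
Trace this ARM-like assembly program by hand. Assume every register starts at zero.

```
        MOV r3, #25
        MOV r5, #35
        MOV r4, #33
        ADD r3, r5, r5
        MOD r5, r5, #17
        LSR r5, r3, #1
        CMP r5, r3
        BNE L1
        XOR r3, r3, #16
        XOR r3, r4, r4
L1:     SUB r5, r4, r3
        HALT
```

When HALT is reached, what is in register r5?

after MOV r3, #25: r3=25
after MOV r5, #35: r5=35
after MOV r4, #33: r4=33
after ADD r3, r5, r5: r3=35+35=70
after MOD r5, r5, #17: r5=35%17=1
after LSR r5, r3, #1: r5=70>>1=35
CMP r5, r3  (cmp 35,70)
BNE L1: taken
after SUB r5, r4, r3: r5=33-70=-37
halt.

-37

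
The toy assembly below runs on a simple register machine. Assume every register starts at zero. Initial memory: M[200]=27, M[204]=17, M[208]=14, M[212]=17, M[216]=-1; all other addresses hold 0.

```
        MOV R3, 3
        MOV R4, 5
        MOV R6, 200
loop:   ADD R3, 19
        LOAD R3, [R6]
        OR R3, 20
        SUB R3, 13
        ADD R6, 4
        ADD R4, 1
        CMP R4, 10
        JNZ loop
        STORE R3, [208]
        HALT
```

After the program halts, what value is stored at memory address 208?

MOV R3, 3 → R3=3
MOV R4, 5 → R4=5
MOV R6, 200 → R6=200
ADD R3, 19 → R3=3+19=22
LOAD R3, [R6] → R3=M[200]=27
OR R3, 20 → R3=27|20=31
SUB R3, 13 → R3=31-13=18
ADD R6, 4 → R6=200+4=204
ADD R4, 1 → R4=5+1=6
CMP R4, 10  (cmp 6,10)
JNZ loop: taken
ADD R3, 19 → R3=18+19=37
LOAD R3, [R6] → R3=M[204]=17
OR R3, 20 → R3=17|20=21
SUB R3, 13 → R3=21-13=8
ADD R6, 4 → R6=204+4=208
ADD R4, 1 → R4=6+1=7
CMP R4, 10  (cmp 7,10)
JNZ loop: taken
ADD R3, 19 → R3=8+19=27
LOAD R3, [R6] → R3=M[208]=14
OR R3, 20 → R3=14|20=30
SUB R3, 13 → R3=30-13=17
ADD R6, 4 → R6=208+4=212
ADD R4, 1 → R4=7+1=8
CMP R4, 10  (cmp 8,10)
JNZ loop: taken
ADD R3, 19 → R3=17+19=36
LOAD R3, [R6] → R3=M[212]=17
OR R3, 20 → R3=17|20=21
SUB R3, 13 → R3=21-13=8
ADD R6, 4 → R6=212+4=216
ADD R4, 1 → R4=8+1=9
CMP R4, 10  (cmp 9,10)
JNZ loop: taken
ADD R3, 19 → R3=8+19=27
LOAD R3, [R6] → R3=M[216]=-1
OR R3, 20 → R3=(-1)|20=-1
SUB R3, 13 → R3=(-1)-13=-14
ADD R6, 4 → R6=216+4=220
ADD R4, 1 → R4=9+1=10
CMP R4, 10  (cmp 10,10)
JNZ loop: not taken
STORE R3, [208] → M[208]=-14
halt.

-14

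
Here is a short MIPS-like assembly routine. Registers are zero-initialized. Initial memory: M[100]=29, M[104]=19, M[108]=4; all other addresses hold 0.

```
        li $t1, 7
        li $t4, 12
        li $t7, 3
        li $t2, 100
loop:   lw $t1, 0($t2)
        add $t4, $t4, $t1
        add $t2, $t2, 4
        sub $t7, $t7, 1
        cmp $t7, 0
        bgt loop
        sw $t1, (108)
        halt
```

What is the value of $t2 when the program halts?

112

li $t1, 7 → $t1=7
li $t4, 12 → $t4=12
li $t7, 3 → $t7=3
li $t2, 100 → $t2=100
lw $t1, 0($t2) → $t1=M[100]=29
add $t4, $t4, $t1 → $t4=12+29=41
add $t2, $t2, 4 → $t2=100+4=104
sub $t7, $t7, 1 → $t7=3-1=2
cmp $t7, 0  (cmp 2,0)
bgt loop: taken
lw $t1, 0($t2) → $t1=M[104]=19
add $t4, $t4, $t1 → $t4=41+19=60
add $t2, $t2, 4 → $t2=104+4=108
sub $t7, $t7, 1 → $t7=2-1=1
cmp $t7, 0  (cmp 1,0)
bgt loop: taken
lw $t1, 0($t2) → $t1=M[108]=4
add $t4, $t4, $t1 → $t4=60+4=64
add $t2, $t2, 4 → $t2=108+4=112
sub $t7, $t7, 1 → $t7=1-1=0
cmp $t7, 0  (cmp 0,0)
bgt loop: not taken
sw $t1, (108) → M[108]=4
halt.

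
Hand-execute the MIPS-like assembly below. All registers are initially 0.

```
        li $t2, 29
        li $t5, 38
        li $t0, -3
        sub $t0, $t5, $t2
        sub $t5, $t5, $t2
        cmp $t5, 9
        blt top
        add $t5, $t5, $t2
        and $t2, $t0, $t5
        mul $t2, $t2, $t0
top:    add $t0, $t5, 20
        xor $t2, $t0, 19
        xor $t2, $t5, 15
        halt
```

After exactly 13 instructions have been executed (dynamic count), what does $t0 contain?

after li $t2, 29: $t2=29
after li $t5, 38: $t5=38
after li $t0, -3: $t0=-3
after sub $t0, $t5, $t2: $t0=38-29=9
after sub $t5, $t5, $t2: $t5=38-29=9
cmp $t5, 9  (cmp 9,9)
blt top: not taken
after add $t5, $t5, $t2: $t5=9+29=38
after and $t2, $t0, $t5: $t2=9&38=0
after mul $t2, $t2, $t0: $t2=0*9=0
after add $t0, $t5, 20: $t0=38+20=58
after xor $t2, $t0, 19: $t2=58^19=41
after xor $t2, $t5, 15: $t2=38^15=41
After step 13: $t0 = 58.

58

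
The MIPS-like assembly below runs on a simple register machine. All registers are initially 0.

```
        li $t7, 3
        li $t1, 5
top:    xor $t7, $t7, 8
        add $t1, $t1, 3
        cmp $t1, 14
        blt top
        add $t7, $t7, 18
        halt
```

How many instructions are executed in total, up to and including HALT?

li $t7, 3 → $t7=3
li $t1, 5 → $t1=5
xor $t7, $t7, 8 → $t7=3^8=11
add $t1, $t1, 3 → $t1=5+3=8
cmp $t1, 14  (cmp 8,14)
blt top: taken
xor $t7, $t7, 8 → $t7=11^8=3
add $t1, $t1, 3 → $t1=8+3=11
cmp $t1, 14  (cmp 11,14)
blt top: taken
xor $t7, $t7, 8 → $t7=3^8=11
add $t1, $t1, 3 → $t1=11+3=14
cmp $t1, 14  (cmp 14,14)
blt top: not taken
add $t7, $t7, 18 → $t7=11+18=29
halt.
Total executed instructions: 16.

16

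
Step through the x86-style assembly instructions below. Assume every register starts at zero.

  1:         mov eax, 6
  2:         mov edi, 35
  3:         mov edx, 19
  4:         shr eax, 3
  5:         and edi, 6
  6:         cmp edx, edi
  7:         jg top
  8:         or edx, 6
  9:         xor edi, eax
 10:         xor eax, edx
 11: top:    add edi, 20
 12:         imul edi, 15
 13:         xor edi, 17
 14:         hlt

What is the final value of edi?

after mov eax, 6: eax=6
after mov edi, 35: edi=35
after mov edx, 19: edx=19
after shr eax, 3: eax=6>>3=0
after and edi, 6: edi=35&6=2
cmp edx, edi  (cmp 19,2)
jg top: taken
after add edi, 20: edi=2+20=22
after imul edi, 15: edi=22*15=330
after xor edi, 17: edi=330^17=347
halt.

347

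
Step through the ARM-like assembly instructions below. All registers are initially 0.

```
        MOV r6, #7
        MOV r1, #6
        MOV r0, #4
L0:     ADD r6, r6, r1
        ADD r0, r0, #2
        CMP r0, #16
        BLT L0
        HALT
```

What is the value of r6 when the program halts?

43

after MOV r6, #7: r6=7
after MOV r1, #6: r1=6
after MOV r0, #4: r0=4
after ADD r6, r6, r1: r6=7+6=13
after ADD r0, r0, #2: r0=4+2=6
CMP r0, #16  (cmp 6,16)
BLT L0: taken
after ADD r6, r6, r1: r6=13+6=19
after ADD r0, r0, #2: r0=6+2=8
CMP r0, #16  (cmp 8,16)
BLT L0: taken
after ADD r6, r6, r1: r6=19+6=25
after ADD r0, r0, #2: r0=8+2=10
CMP r0, #16  (cmp 10,16)
BLT L0: taken
after ADD r6, r6, r1: r6=25+6=31
after ADD r0, r0, #2: r0=10+2=12
CMP r0, #16  (cmp 12,16)
BLT L0: taken
after ADD r6, r6, r1: r6=31+6=37
after ADD r0, r0, #2: r0=12+2=14
CMP r0, #16  (cmp 14,16)
BLT L0: taken
after ADD r6, r6, r1: r6=37+6=43
after ADD r0, r0, #2: r0=14+2=16
CMP r0, #16  (cmp 16,16)
BLT L0: not taken
halt.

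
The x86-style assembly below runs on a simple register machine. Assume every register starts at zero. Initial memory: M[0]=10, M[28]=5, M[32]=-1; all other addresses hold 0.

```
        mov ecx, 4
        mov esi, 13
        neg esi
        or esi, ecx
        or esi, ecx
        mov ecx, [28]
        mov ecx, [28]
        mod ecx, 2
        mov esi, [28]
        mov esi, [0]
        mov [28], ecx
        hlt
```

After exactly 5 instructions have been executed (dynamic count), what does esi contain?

after mov ecx, 4: ecx=4
after mov esi, 13: esi=13
after neg esi: esi=-(13)=-13
after or esi, ecx: esi=(-13)|4=-9
after or esi, ecx: esi=(-9)|4=-9
After step 5: esi = -9.

-9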